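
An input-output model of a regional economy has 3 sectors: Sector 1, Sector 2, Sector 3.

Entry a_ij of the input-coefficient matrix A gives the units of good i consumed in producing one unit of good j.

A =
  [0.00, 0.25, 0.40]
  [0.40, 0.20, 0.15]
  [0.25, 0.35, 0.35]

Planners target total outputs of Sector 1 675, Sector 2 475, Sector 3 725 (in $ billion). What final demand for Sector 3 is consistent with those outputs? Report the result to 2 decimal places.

I − A =
  [   1.00    -0.25    -0.40]
  [  -0.40     0.80    -0.15]
  [  -0.25    -0.35     0.65]
d = (I − A) x:
  d_1 = (+1.00)·675 + (-0.25)·475 + (-0.40)·725 = 266.25
  d_2 = (-0.40)·675 + (+0.80)·475 + (-0.15)·725 = 1.25
  d_3 = (-0.25)·675 + (-0.35)·475 + (+0.65)·725 = 136.25

d_3 = 136.25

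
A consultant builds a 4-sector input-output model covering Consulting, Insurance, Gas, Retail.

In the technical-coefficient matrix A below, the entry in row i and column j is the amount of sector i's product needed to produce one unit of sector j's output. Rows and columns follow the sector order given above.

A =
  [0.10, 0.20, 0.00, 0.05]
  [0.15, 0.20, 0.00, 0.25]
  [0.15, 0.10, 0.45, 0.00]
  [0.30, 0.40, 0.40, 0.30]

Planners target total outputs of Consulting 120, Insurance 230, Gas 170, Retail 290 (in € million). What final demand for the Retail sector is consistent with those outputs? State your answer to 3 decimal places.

d_R = 7.000

I − A =
  [   0.90    -0.20     0.00    -0.05]
  [  -0.15     0.80     0.00    -0.25]
  [  -0.15    -0.10     0.55     0.00]
  [  -0.30    -0.40    -0.40     0.70]
d = (I − A) x:
  d_C = (+0.90)·120 + (-0.20)·230 + (+0.00)·170 + (-0.05)·290 = 47.500
  d_I = (-0.15)·120 + (+0.80)·230 + (+0.00)·170 + (-0.25)·290 = 93.500
  d_G = (-0.15)·120 + (-0.10)·230 + (+0.55)·170 + (+0.00)·290 = 52.500
  d_R = (-0.30)·120 + (-0.40)·230 + (-0.40)·170 + (+0.70)·290 = 7.000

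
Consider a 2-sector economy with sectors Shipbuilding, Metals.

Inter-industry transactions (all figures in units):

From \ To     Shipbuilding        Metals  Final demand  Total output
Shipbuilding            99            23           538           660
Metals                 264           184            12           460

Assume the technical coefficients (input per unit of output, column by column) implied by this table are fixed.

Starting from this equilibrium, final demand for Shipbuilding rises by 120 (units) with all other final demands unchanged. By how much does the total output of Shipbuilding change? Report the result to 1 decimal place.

Technical coefficients a_ij = z_ij / X_j:
  a_11 = 99/660 = 0.15, a_21 = 264/660 = 0.40
  a_12 = 23/460 = 0.05, a_22 = 184/460 = 0.40
I − A =
  [   0.85    -0.05]
  [  -0.40     0.60]
det(I−A) = (0.85)(0.60) − (-0.05)(-0.40) = 0.4900
adj(I−A) = [[0.60, 0.05], [0.40, 0.85]]
(I − A)⁻¹ = adj(I−A) / det(I−A) ≈
  [   1.2245     0.1020]
  [   0.8163     1.7347]
Δx = (I − A)⁻¹ Δd with Δd having +120 in the Shipbuilding component and 0 elsewhere.
So Δx_1 = L_11 · (+120), where L_11 = adj(I−A)_11 / det(I−A) = 0.60 / 0.4900.
Δx_1 = 0.60 × (+120) / 0.4900 = 72.00 / 0.4900 ≈ 146.9.

Δx_1 = 146.9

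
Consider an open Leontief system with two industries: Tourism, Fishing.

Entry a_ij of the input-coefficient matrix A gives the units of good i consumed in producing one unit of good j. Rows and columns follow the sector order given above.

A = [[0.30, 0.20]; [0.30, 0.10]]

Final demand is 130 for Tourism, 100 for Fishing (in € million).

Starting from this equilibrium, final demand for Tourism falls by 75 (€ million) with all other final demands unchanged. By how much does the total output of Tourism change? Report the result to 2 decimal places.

Δx_1 = -118.42

I − A =
  [   0.70    -0.20]
  [  -0.30     0.90]
det(I−A) = (0.70)(0.90) − (-0.20)(-0.30) = 0.5700
adj(I−A) = [[0.90, 0.20], [0.30, 0.70]]
(I − A)⁻¹ = adj(I−A) / det(I−A) ≈
  [   1.5789     0.3509]
  [   0.5263     1.2281]
Δx = (I − A)⁻¹ Δd with Δd having -75 in the Tourism component and 0 elsewhere.
So Δx_1 = L_11 · (-75), where L_11 = adj(I−A)_11 / det(I−A) = 0.90 / 0.5700.
Δx_1 = 0.90 × (-75) / 0.5700 = -67.50 / 0.5700 ≈ -118.42.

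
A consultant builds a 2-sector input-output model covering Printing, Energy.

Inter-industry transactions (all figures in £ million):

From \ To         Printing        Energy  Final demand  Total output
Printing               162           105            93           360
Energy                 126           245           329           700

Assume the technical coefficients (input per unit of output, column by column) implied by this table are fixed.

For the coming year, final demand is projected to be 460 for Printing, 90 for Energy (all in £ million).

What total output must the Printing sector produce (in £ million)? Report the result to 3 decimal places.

Technical coefficients a_ij = z_ij / X_j:
  a_PP = 162/360 = 0.45, a_EP = 126/360 = 0.35
  a_PE = 105/700 = 0.15, a_EE = 245/700 = 0.35
I − A =
  [   0.55    -0.15]
  [  -0.35     0.65]
det(I−A) = (0.55)(0.65) − (-0.15)(-0.35) = 0.3050
adj(I−A) = [[0.65, 0.15], [0.35, 0.55]]
(I − A)⁻¹ = adj(I−A) / det(I−A) ≈
  [   2.1311     0.4918]
  [   1.1475     1.8033]
x = (I − A)⁻¹ d = adj(I−A)·d / det(I−A), with det(I−A) = 0.3050:
  x_P = (0.65·460 + 0.15·90) / 0.3050 = 312.50 / 0.3050 ≈ 1024.590
  x_E = (0.35·460 + 0.55·90) / 0.3050 = 210.50 / 0.3050 ≈ 690.164

x_P = 1024.590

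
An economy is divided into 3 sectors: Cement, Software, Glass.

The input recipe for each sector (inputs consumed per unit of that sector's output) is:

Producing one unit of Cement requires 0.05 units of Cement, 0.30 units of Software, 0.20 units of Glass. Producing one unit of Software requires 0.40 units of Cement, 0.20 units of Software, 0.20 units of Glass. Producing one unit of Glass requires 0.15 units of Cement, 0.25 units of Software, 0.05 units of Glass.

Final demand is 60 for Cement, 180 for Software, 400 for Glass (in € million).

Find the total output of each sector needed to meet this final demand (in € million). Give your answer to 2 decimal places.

x_C = 402.76, x_S = 571.72, x_G = 626.21

I − A =
  [   0.95    -0.40    -0.15]
  [  -0.30     0.80    -0.25]
  [  -0.20    -0.20     0.95]
Cofactors of I−A, C_ij = (−1)^(i+j)·(minor ij) (rows/columns in the sector order above):
  C_11 = (0.80)(0.95) − (-0.25)(-0.20) = 0.7100
  C_12 = −[(-0.30)(0.95) − (-0.25)(-0.20)] = 0.3350
  C_13 = (-0.30)(-0.20) − (0.80)(-0.20) = 0.2200
  C_21 = −[(-0.40)(0.95) − (-0.15)(-0.20)] = 0.4100
  C_22 = (0.95)(0.95) − (-0.15)(-0.20) = 0.8725
  C_23 = −[(0.95)(-0.20) − (-0.40)(-0.20)] = 0.2700
  C_31 = (-0.40)(-0.25) − (-0.15)(0.80) = 0.2200
  C_32 = −[(0.95)(-0.25) − (-0.15)(-0.30)] = 0.2825
  C_33 = (0.95)(0.80) − (-0.40)(-0.30) = 0.6400
det(I−A) = Σ_j (I−A)_1j·C_1j = (0.95)(0.7100) + (-0.40)(0.3350) + (-0.15)(0.2200) = 0.5075
adj(I−A) = Cᵀ =
  [ 0.7100   0.4100   0.2200]
  [ 0.3350   0.8725   0.2825]
  [ 0.2200   0.2700   0.6400]
(I − A)⁻¹ = adj(I−A) / det(I−A) ≈
  [   1.3990     0.8079     0.4335]
  [   0.6601     1.7192     0.5567]
  [   0.4335     0.5320     1.2611]
x = (I − A)⁻¹ d = adj(I−A)·d / det(I−A), with det(I−A) = 0.5075:
  x_C = (0.7100·60 + 0.4100·180 + 0.2200·400) / 0.5075 = 204.40 / 0.5075 ≈ 402.76
  x_S = (0.3350·60 + 0.8725·180 + 0.2825·400) / 0.5075 = 290.15 / 0.5075 ≈ 571.72
  x_G = (0.2200·60 + 0.2700·180 + 0.6400·400) / 0.5075 = 317.80 / 0.5075 ≈ 626.21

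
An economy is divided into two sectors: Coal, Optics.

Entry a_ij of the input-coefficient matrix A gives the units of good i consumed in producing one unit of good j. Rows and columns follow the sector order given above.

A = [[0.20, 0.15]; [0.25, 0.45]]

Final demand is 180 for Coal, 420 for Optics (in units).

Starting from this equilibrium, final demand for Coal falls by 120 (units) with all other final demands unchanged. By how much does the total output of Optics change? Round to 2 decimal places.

I − A =
  [   0.80    -0.15]
  [  -0.25     0.55]
det(I−A) = (0.80)(0.55) − (-0.15)(-0.25) = 0.4025
adj(I−A) = [[0.55, 0.15], [0.25, 0.80]]
(I − A)⁻¹ = adj(I−A) / det(I−A) ≈
  [   1.3665     0.3727]
  [   0.6211     1.9876]
Δx = (I − A)⁻¹ Δd with Δd having -120 in the Coal component and 0 elsewhere.
So Δx_2 = L_21 · (-120), where L_21 = adj(I−A)_21 / det(I−A) = 0.25 / 0.4025.
Δx_2 = 0.25 × (-120) / 0.4025 = -30.00 / 0.4025 ≈ -74.53.

Δx_2 = -74.53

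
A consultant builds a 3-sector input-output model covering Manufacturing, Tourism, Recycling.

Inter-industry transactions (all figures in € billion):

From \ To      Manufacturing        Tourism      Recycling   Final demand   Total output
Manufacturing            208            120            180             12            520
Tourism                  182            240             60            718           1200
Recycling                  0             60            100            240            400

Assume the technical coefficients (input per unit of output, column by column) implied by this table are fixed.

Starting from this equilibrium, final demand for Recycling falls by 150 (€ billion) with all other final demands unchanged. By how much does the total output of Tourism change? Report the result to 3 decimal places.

Δx_T = -115.519

Technical coefficients a_ij = z_ij / X_j:
  a_MM = 208/520 = 0.40, a_TM = 182/520 = 0.35, a_RM = 0/520 = 0.00
  a_MT = 120/1200 = 0.10, a_TT = 240/1200 = 0.20, a_RT = 60/1200 = 0.05
  a_MR = 180/400 = 0.45, a_TR = 60/400 = 0.15, a_RR = 100/400 = 0.25
I − A =
  [   0.60    -0.10    -0.45]
  [  -0.35     0.80    -0.15]
  [   0.00    -0.05     0.75]
Cofactors of I−A, C_ij = (−1)^(i+j)·(minor ij) (rows/columns in the sector order above):
  C_11 = (0.80)(0.75) − (-0.15)(-0.05) = 0.5925
  C_12 = −[(-0.35)(0.75) − (-0.15)(0.00)] = 0.2625
  C_13 = (-0.35)(-0.05) − (0.80)(0.00) = 0.0175
  C_21 = −[(-0.10)(0.75) − (-0.45)(-0.05)] = 0.0975
  C_22 = (0.60)(0.75) − (-0.45)(0.00) = 0.4500
  C_23 = −[(0.60)(-0.05) − (-0.10)(0.00)] = 0.0300
  C_31 = (-0.10)(-0.15) − (-0.45)(0.80) = 0.3750
  C_32 = −[(0.60)(-0.15) − (-0.45)(-0.35)] = 0.2475
  C_33 = (0.60)(0.80) − (-0.10)(-0.35) = 0.4450
det(I−A) = Σ_j (I−A)_1j·C_1j = (0.60)(0.5925) + (-0.10)(0.2625) + (-0.45)(0.0175) = 0.321375
adj(I−A) = Cᵀ =
  [ 0.5925   0.0975   0.3750]
  [ 0.2625   0.4500   0.2475]
  [ 0.0175   0.0300   0.4450]
(I − A)⁻¹ = adj(I−A) / det(I−A) ≈
  [   1.8436     0.3034     1.1669]
  [   0.8168     1.4002     0.7701]
  [   0.0545     0.0933     1.3847]
Δx = (I − A)⁻¹ Δd with Δd having -150 in the Recycling component and 0 elsewhere.
So Δx_T = L_TR · (-150), where L_TR = adj(I−A)_TR / det(I−A) = 0.2475 / 0.321375.
Δx_T = 0.2475 × (-150) / 0.321375 = -37.125 / 0.321375 ≈ -115.519.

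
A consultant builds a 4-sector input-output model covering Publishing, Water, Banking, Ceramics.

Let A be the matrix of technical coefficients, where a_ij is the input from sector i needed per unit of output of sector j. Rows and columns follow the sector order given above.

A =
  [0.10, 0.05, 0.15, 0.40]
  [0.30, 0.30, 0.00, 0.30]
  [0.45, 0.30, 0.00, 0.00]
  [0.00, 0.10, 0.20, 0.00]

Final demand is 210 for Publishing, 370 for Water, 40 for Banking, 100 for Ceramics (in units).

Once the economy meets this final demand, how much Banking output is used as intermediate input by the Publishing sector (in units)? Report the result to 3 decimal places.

I − A =
  [   0.90    -0.05    -0.15    -0.40]
  [  -0.30     0.70     0.00    -0.30]
  [  -0.45    -0.30     1.00     0.00]
  [   0.00    -0.10    -0.20     1.00]
Compute the cofactors C_ij = (−1)^(i+j)·(3×3 minor ij) of I−A; the adjugate is their transpose:
adj(I−A) = Cᵀ =
  [ 0.65200   0.15900   0.15950   0.30850]
  [ 0.32700   0.79650   0.12300   0.36975]
  [ 0.39150   0.31050   0.57600   0.24975]
  [ 0.11100   0.14175   0.12750   0.55425]
det(I−A) = Σ_j (I−A)_1j·C_1j = (0.90)(0.65200) + (-0.05)(0.32700) + (-0.15)(0.39150) + (-0.40)(0.11100) = 0.467325
(I − A)⁻¹ = adj(I−A) / det(I−A) ≈
  [   1.3952     0.3402     0.3413     0.6601]
  [   0.6997     1.7044     0.2632     0.7912]
  [   0.8377     0.6644     1.2325     0.5344]
  [   0.2375     0.3033     0.2728     1.1860]
First solve x = (I − A)⁻¹ d = adj(I−A)·d / det(I−A); in particular x_1 = (0.65200·210 + 0.15900·370 + 0.15950·40 + 0.30850·100) / 0.467325 = 232.98 / 0.467325 ≈ 498.53956.
Intermediate flow from 3 to 1: z_31 = a_31 · x_1 = 0.45 × 232.98 / 0.467325 = 104.841 / 0.467325 ≈ 224.343.

z_31 = 224.343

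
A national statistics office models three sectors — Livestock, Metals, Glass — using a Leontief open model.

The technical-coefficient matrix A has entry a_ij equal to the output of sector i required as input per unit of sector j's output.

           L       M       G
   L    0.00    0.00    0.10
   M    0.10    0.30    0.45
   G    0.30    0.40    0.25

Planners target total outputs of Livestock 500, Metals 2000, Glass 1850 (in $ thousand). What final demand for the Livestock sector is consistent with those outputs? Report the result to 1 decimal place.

d_L = 315.0

I − A =
  [   1.00     0.00    -0.10]
  [  -0.10     0.70    -0.45]
  [  -0.30    -0.40     0.75]
d = (I − A) x:
  d_L = (+1.00)·500 + (+0.00)·2000 + (-0.10)·1850 = 315.0
  d_M = (-0.10)·500 + (+0.70)·2000 + (-0.45)·1850 = 517.5
  d_G = (-0.30)·500 + (-0.40)·2000 + (+0.75)·1850 = 437.5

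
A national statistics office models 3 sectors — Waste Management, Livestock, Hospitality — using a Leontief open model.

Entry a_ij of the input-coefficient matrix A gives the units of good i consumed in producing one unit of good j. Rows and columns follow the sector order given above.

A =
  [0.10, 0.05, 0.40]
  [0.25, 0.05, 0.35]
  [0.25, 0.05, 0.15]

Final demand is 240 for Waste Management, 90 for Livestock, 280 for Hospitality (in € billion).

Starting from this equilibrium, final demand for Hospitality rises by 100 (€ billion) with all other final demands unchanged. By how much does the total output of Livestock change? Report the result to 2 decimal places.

Δx_2 = 69.63

I − A =
  [   0.90    -0.05    -0.40]
  [  -0.25     0.95    -0.35]
  [  -0.25    -0.05     0.85]
Cofactors of I−A, C_ij = (−1)^(i+j)·(minor ij) (rows/columns in the sector order above):
  C_11 = (0.95)(0.85) − (-0.35)(-0.05) = 0.7900
  C_12 = −[(-0.25)(0.85) − (-0.35)(-0.25)] = 0.3000
  C_13 = (-0.25)(-0.05) − (0.95)(-0.25) = 0.2500
  C_21 = −[(-0.05)(0.85) − (-0.40)(-0.05)] = 0.0625
  C_22 = (0.90)(0.85) − (-0.40)(-0.25) = 0.6650
  C_23 = −[(0.90)(-0.05) − (-0.05)(-0.25)] = 0.0575
  C_31 = (-0.05)(-0.35) − (-0.40)(0.95) = 0.3975
  C_32 = −[(0.90)(-0.35) − (-0.40)(-0.25)] = 0.4150
  C_33 = (0.90)(0.95) − (-0.05)(-0.25) = 0.8425
det(I−A) = Σ_j (I−A)_1j·C_1j = (0.90)(0.7900) + (-0.05)(0.3000) + (-0.40)(0.2500) = 0.5960
adj(I−A) = Cᵀ =
  [ 0.7900   0.0625   0.3975]
  [ 0.3000   0.6650   0.4150]
  [ 0.2500   0.0575   0.8425]
(I − A)⁻¹ = adj(I−A) / det(I−A) ≈
  [   1.3255     0.1049     0.6669]
  [   0.5034     1.1158     0.6963]
  [   0.4195     0.0965     1.4136]
Δx = (I − A)⁻¹ Δd with Δd having +100 in the Hospitality component and 0 elsewhere.
So Δx_2 = L_23 · (+100), where L_23 = adj(I−A)_23 / det(I−A) = 0.4150 / 0.5960.
Δx_2 = 0.4150 × (+100) / 0.5960 = 41.50 / 0.5960 ≈ 69.63.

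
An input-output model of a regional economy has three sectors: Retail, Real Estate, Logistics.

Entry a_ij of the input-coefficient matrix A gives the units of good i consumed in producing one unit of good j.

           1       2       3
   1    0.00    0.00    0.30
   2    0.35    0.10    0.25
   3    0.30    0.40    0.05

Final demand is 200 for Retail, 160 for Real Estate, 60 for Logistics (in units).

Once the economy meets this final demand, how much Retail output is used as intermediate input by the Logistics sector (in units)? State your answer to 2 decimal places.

I − A =
  [   1.00     0.00    -0.30]
  [  -0.35     0.90    -0.25]
  [  -0.30    -0.40     0.95]
Cofactors of I−A, C_ij = (−1)^(i+j)·(minor ij) (rows/columns in the sector order above):
  C_11 = (0.90)(0.95) − (-0.25)(-0.40) = 0.7550
  C_12 = −[(-0.35)(0.95) − (-0.25)(-0.30)] = 0.4075
  C_13 = (-0.35)(-0.40) − (0.90)(-0.30) = 0.4100
  C_21 = −[(0.00)(0.95) − (-0.30)(-0.40)] = 0.1200
  C_22 = (1.00)(0.95) − (-0.30)(-0.30) = 0.8600
  C_23 = −[(1.00)(-0.40) − (0.00)(-0.30)] = 0.4000
  C_31 = (0.00)(-0.25) − (-0.30)(0.90) = 0.2700
  C_32 = −[(1.00)(-0.25) − (-0.30)(-0.35)] = 0.3550
  C_33 = (1.00)(0.90) − (0.00)(-0.35) = 0.9000
det(I−A) = Σ_j (I−A)_1j·C_1j = (1.00)(0.7550) + (0.00)(0.4075) + (-0.30)(0.4100) = 0.6320
adj(I−A) = Cᵀ =
  [ 0.7550   0.1200   0.2700]
  [ 0.4075   0.8600   0.3550]
  [ 0.4100   0.4000   0.9000]
(I − A)⁻¹ = adj(I−A) / det(I−A) ≈
  [   1.1946     0.1899     0.4272]
  [   0.6448     1.3608     0.5617]
  [   0.6487     0.6329     1.4241]
First solve x = (I − A)⁻¹ d = adj(I−A)·d / det(I−A); in particular x_3 = (0.4100·200 + 0.4000·160 + 0.9000·60) / 0.6320 = 200.00 / 0.6320 ≈ 316.4557.
Intermediate flow from 1 to 3: z_13 = a_13 · x_3 = 0.30 × 200.00 / 0.6320 = 60.00 / 0.6320 ≈ 94.94.

z_13 = 94.94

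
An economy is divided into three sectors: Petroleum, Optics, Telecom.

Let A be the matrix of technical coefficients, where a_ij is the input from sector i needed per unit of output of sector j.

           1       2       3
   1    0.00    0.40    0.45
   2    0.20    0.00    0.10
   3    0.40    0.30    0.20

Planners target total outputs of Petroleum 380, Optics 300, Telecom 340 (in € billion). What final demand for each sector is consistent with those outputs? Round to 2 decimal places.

I − A =
  [   1.00    -0.40    -0.45]
  [  -0.20     1.00    -0.10]
  [  -0.40    -0.30     0.80]
d = (I − A) x:
  d_1 = (+1.00)·380 + (-0.40)·300 + (-0.45)·340 = 107.00
  d_2 = (-0.20)·380 + (+1.00)·300 + (-0.10)·340 = 190.00
  d_3 = (-0.40)·380 + (-0.30)·300 + (+0.80)·340 = 30.00

d_1 = 107.00, d_2 = 190.00, d_3 = 30.00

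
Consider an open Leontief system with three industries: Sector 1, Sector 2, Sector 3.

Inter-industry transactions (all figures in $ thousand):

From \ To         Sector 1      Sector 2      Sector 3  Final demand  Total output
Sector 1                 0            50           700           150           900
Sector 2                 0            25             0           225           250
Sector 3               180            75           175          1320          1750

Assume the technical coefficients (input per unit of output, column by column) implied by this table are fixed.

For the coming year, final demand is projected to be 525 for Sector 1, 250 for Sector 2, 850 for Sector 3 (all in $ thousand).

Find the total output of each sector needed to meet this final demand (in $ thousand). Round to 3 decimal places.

x_1 = 1092.480, x_2 = 277.778, x_3 = 1279.810

Technical coefficients a_ij = z_ij / X_j:
  a_11 = 0/900 = 0.00, a_21 = 0/900 = 0.00, a_31 = 180/900 = 0.20
  a_12 = 50/250 = 0.20, a_22 = 25/250 = 0.10, a_32 = 75/250 = 0.30
  a_13 = 700/1750 = 0.40, a_23 = 0/1750 = 0.00, a_33 = 175/1750 = 0.10
I − A =
  [   1.00    -0.20    -0.40]
  [   0.00     0.90     0.00]
  [  -0.20    -0.30     0.90]
Cofactors of I−A, C_ij = (−1)^(i+j)·(minor ij) (rows/columns in the sector order above):
  C_11 = (0.90)(0.90) − (0.00)(-0.30) = 0.8100
  C_12 = −[(0.00)(0.90) − (0.00)(-0.20)] = 0.0000
  C_13 = (0.00)(-0.30) − (0.90)(-0.20) = 0.1800
  C_21 = −[(-0.20)(0.90) − (-0.40)(-0.30)] = 0.3000
  C_22 = (1.00)(0.90) − (-0.40)(-0.20) = 0.8200
  C_23 = −[(1.00)(-0.30) − (-0.20)(-0.20)] = 0.3400
  C_31 = (-0.20)(0.00) − (-0.40)(0.90) = 0.3600
  C_32 = −[(1.00)(0.00) − (-0.40)(0.00)] = 0.0000
  C_33 = (1.00)(0.90) − (-0.20)(0.00) = 0.9000
det(I−A) = Σ_j (I−A)_1j·C_1j = (1.00)(0.8100) + (-0.20)(0.0000) + (-0.40)(0.1800) = 0.7380
adj(I−A) = Cᵀ =
  [ 0.8100   0.3000   0.3600]
  [ 0.0000   0.8200   0.0000]
  [ 0.1800   0.3400   0.9000]
(I − A)⁻¹ = adj(I−A) / det(I−A) ≈
  [   1.0976     0.4065     0.4878]
  [   0.0000     1.1111     0.0000]
  [   0.2439     0.4607     1.2195]
x = (I − A)⁻¹ d = adj(I−A)·d / det(I−A), with det(I−A) = 0.7380:
  x_1 = (0.8100·525 + 0.3000·250 + 0.3600·850) / 0.7380 = 806.25 / 0.7380 ≈ 1092.480
  x_2 = (0.0000·525 + 0.8200·250 + 0.0000·850) / 0.7380 = 205.00 / 0.7380 ≈ 277.778
  x_3 = (0.1800·525 + 0.3400·250 + 0.9000·850) / 0.7380 = 944.50 / 0.7380 ≈ 1279.810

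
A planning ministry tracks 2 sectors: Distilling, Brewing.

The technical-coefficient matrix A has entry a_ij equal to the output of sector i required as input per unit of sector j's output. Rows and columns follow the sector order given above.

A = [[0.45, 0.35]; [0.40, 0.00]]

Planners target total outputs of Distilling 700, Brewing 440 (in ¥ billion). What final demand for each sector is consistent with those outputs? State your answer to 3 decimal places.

d_1 = 231.000, d_2 = 160.000

I − A =
  [   0.55    -0.35]
  [  -0.40     1.00]
d = (I − A) x:
  d_1 = (+0.55)·700 + (-0.35)·440 = 231.000
  d_2 = (-0.40)·700 + (+1.00)·440 = 160.000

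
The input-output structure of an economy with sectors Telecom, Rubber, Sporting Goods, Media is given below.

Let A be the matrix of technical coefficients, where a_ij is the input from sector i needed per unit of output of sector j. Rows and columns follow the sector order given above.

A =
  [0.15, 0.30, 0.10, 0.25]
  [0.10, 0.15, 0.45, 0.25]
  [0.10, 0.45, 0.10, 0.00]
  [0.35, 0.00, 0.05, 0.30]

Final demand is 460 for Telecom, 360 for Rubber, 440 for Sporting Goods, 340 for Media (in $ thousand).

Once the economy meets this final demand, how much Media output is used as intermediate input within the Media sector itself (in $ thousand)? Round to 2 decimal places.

I − A =
  [   0.85    -0.30    -0.10    -0.25]
  [  -0.10     0.85    -0.45    -0.25]
  [  -0.10    -0.45     0.90     0.00]
  [  -0.35     0.00    -0.05     0.70]
Compute the cofactors C_ij = (−1)^(i+j)·(3×3 minor ij) of I−A; the adjugate is their transpose:
adj(I−A) = Cᵀ =
  [ 0.388125   0.226125   0.168375   0.219375]
  [ 0.174500   0.448500   0.256000   0.222500]
  [ 0.130375   0.249375   0.384125   0.135625]
  [ 0.203375   0.130875   0.111625   0.424625]
det(I−A) = Σ_j (I−A)_1j·C_1j = (0.85)(0.388125) + (-0.30)(0.174500) + (-0.10)(0.130375) + (-0.25)(0.203375) = 0.213675
(I − A)⁻¹ = adj(I−A) / det(I−A) ≈
  [   1.8164     1.0583     0.7880     1.0267]
  [   0.8167     2.0990     1.1981     1.0413]
  [   0.6102     1.1671     1.7977     0.6347]
  [   0.9518     0.6125     0.5224     1.9872]
First solve x = (I − A)⁻¹ d = adj(I−A)·d / det(I−A); in particular x_4 = (0.203375·460 + 0.130875·360 + 0.111625·440 + 0.424625·340) / 0.213675 = 334.155 / 0.213675 ≈ 1563.8470.
Intermediate flow from 4 to 4: z_44 = a_44 · x_4 = 0.30 × 334.155 / 0.213675 = 100.2465 / 0.213675 ≈ 469.15.

z_44 = 469.15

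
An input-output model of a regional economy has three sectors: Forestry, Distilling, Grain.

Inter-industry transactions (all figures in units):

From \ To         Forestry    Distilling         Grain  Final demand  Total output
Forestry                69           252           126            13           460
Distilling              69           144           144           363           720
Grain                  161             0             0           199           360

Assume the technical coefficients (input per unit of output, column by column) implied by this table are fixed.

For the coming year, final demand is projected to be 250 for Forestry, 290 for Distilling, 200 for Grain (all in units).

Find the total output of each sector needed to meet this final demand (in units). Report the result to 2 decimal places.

Technical coefficients a_ij = z_ij / X_j:
  a_11 = 69/460 = 0.15, a_21 = 69/460 = 0.15, a_31 = 161/460 = 0.35
  a_12 = 252/720 = 0.35, a_22 = 144/720 = 0.20, a_32 = 0/720 = 0.00
  a_13 = 126/360 = 0.35, a_23 = 144/360 = 0.40, a_33 = 0/360 = 0.00
I − A =
  [   0.85    -0.35    -0.35]
  [  -0.15     0.80    -0.40]
  [  -0.35     0.00     1.00]
Cofactors of I−A, C_ij = (−1)^(i+j)·(minor ij) (rows/columns in the sector order above):
  C_11 = (0.80)(1.00) − (-0.40)(0.00) = 0.8000
  C_12 = −[(-0.15)(1.00) − (-0.40)(-0.35)] = 0.2900
  C_13 = (-0.15)(0.00) − (0.80)(-0.35) = 0.2800
  C_21 = −[(-0.35)(1.00) − (-0.35)(0.00)] = 0.3500
  C_22 = (0.85)(1.00) − (-0.35)(-0.35) = 0.7275
  C_23 = −[(0.85)(0.00) − (-0.35)(-0.35)] = 0.1225
  C_31 = (-0.35)(-0.40) − (-0.35)(0.80) = 0.4200
  C_32 = −[(0.85)(-0.40) − (-0.35)(-0.15)] = 0.3925
  C_33 = (0.85)(0.80) − (-0.35)(-0.15) = 0.6275
det(I−A) = Σ_j (I−A)_1j·C_1j = (0.85)(0.8000) + (-0.35)(0.2900) + (-0.35)(0.2800) = 0.4805
adj(I−A) = Cᵀ =
  [ 0.8000   0.3500   0.4200]
  [ 0.2900   0.7275   0.3925]
  [ 0.2800   0.1225   0.6275]
(I − A)⁻¹ = adj(I−A) / det(I−A) ≈
  [   1.6649     0.7284     0.8741]
  [   0.6035     1.5140     0.8169]
  [   0.5827     0.2549     1.3059]
x = (I − A)⁻¹ d = adj(I−A)·d / det(I−A), with det(I−A) = 0.4805:
  x_1 = (0.8000·250 + 0.3500·290 + 0.4200·200) / 0.4805 = 385.50 / 0.4805 ≈ 802.29
  x_2 = (0.2900·250 + 0.7275·290 + 0.3925·200) / 0.4805 = 361.975 / 0.4805 ≈ 753.33
  x_3 = (0.2800·250 + 0.1225·290 + 0.6275·200) / 0.4805 = 231.025 / 0.4805 ≈ 480.80

x_1 = 802.29, x_2 = 753.33, x_3 = 480.80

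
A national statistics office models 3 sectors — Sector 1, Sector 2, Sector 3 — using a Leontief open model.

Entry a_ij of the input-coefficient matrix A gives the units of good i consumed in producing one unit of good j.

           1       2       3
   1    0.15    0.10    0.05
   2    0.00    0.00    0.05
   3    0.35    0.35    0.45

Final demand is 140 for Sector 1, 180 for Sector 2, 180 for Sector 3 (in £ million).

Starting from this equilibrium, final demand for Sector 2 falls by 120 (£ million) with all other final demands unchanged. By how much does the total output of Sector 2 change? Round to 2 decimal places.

Δx_2 = -124.60

I − A =
  [   0.85    -0.10    -0.05]
  [   0.00     1.00    -0.05]
  [  -0.35    -0.35     0.55]
Cofactors of I−A, C_ij = (−1)^(i+j)·(minor ij) (rows/columns in the sector order above):
  C_11 = (1.00)(0.55) − (-0.05)(-0.35) = 0.5325
  C_12 = −[(0.00)(0.55) − (-0.05)(-0.35)] = 0.0175
  C_13 = (0.00)(-0.35) − (1.00)(-0.35) = 0.3500
  C_21 = −[(-0.10)(0.55) − (-0.05)(-0.35)] = 0.0725
  C_22 = (0.85)(0.55) − (-0.05)(-0.35) = 0.4500
  C_23 = −[(0.85)(-0.35) − (-0.10)(-0.35)] = 0.3325
  C_31 = (-0.10)(-0.05) − (-0.05)(1.00) = 0.0550
  C_32 = −[(0.85)(-0.05) − (-0.05)(0.00)] = 0.0425
  C_33 = (0.85)(1.00) − (-0.10)(0.00) = 0.8500
det(I−A) = Σ_j (I−A)_1j·C_1j = (0.85)(0.5325) + (-0.10)(0.0175) + (-0.05)(0.3500) = 0.433375
adj(I−A) = Cᵀ =
  [ 0.5325   0.0725   0.0550]
  [ 0.0175   0.4500   0.0425]
  [ 0.3500   0.3325   0.8500]
(I − A)⁻¹ = adj(I−A) / det(I−A) ≈
  [   1.2287     0.1673     0.1269]
  [   0.0404     1.0384     0.0981]
  [   0.8076     0.7672     1.9613]
Δx = (I − A)⁻¹ Δd with Δd having -120 in the Sector 2 component and 0 elsewhere.
So Δx_2 = L_22 · (-120), where L_22 = adj(I−A)_22 / det(I−A) = 0.4500 / 0.433375.
Δx_2 = 0.4500 × (-120) / 0.433375 = -54.00 / 0.433375 ≈ -124.60.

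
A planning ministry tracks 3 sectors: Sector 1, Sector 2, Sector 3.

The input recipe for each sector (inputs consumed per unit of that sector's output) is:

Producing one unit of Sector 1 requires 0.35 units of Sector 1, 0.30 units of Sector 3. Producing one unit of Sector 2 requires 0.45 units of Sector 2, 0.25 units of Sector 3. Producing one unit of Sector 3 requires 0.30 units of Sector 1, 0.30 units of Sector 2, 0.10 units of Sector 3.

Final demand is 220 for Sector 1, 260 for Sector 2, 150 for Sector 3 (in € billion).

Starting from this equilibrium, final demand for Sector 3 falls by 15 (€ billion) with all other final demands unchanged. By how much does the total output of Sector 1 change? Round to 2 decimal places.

I − A =
  [   0.65     0.00    -0.30]
  [   0.00     0.55    -0.30]
  [  -0.30    -0.25     0.90]
Cofactors of I−A, C_ij = (−1)^(i+j)·(minor ij) (rows/columns in the sector order above):
  C_11 = (0.55)(0.90) − (-0.30)(-0.25) = 0.4200
  C_12 = −[(0.00)(0.90) − (-0.30)(-0.30)] = 0.0900
  C_13 = (0.00)(-0.25) − (0.55)(-0.30) = 0.1650
  C_21 = −[(0.00)(0.90) − (-0.30)(-0.25)] = 0.0750
  C_22 = (0.65)(0.90) − (-0.30)(-0.30) = 0.4950
  C_23 = −[(0.65)(-0.25) − (0.00)(-0.30)] = 0.1625
  C_31 = (0.00)(-0.30) − (-0.30)(0.55) = 0.1650
  C_32 = −[(0.65)(-0.30) − (-0.30)(0.00)] = 0.1950
  C_33 = (0.65)(0.55) − (0.00)(0.00) = 0.3575
det(I−A) = Σ_j (I−A)_1j·C_1j = (0.65)(0.4200) + (0.00)(0.0900) + (-0.30)(0.1650) = 0.2235
adj(I−A) = Cᵀ =
  [ 0.4200   0.0750   0.1650]
  [ 0.0900   0.4950   0.1950]
  [ 0.1650   0.1625   0.3575]
(I − A)⁻¹ = adj(I−A) / det(I−A) ≈
  [   1.8792     0.3356     0.7383]
  [   0.4027     2.2148     0.8725]
  [   0.7383     0.7271     1.5996]
Δx = (I − A)⁻¹ Δd with Δd having -15 in the Sector 3 component and 0 elsewhere.
So Δx_1 = L_13 · (-15), where L_13 = adj(I−A)_13 / det(I−A) = 0.1650 / 0.2235.
Δx_1 = 0.1650 × (-15) / 0.2235 = -2.475 / 0.2235 ≈ -11.07.

Δx_1 = -11.07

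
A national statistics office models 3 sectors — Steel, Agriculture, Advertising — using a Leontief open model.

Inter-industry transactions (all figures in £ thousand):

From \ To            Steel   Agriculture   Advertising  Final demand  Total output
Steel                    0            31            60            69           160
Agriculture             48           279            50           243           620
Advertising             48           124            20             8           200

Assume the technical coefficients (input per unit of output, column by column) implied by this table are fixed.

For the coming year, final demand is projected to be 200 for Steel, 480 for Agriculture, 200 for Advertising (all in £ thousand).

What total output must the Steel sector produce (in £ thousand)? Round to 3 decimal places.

Technical coefficients a_ij = z_ij / X_j:
  a_11 = 0/160 = 0.00, a_21 = 48/160 = 0.30, a_31 = 48/160 = 0.30
  a_12 = 31/620 = 0.05, a_22 = 279/620 = 0.45, a_32 = 124/620 = 0.20
  a_13 = 60/200 = 0.30, a_23 = 50/200 = 0.25, a_33 = 20/200 = 0.10
I − A =
  [   1.00    -0.05    -0.30]
  [  -0.30     0.55    -0.25]
  [  -0.30    -0.20     0.90]
Cofactors of I−A, C_ij = (−1)^(i+j)·(minor ij) (rows/columns in the sector order above):
  C_11 = (0.55)(0.90) − (-0.25)(-0.20) = 0.4450
  C_12 = −[(-0.30)(0.90) − (-0.25)(-0.30)] = 0.3450
  C_13 = (-0.30)(-0.20) − (0.55)(-0.30) = 0.2250
  C_21 = −[(-0.05)(0.90) − (-0.30)(-0.20)] = 0.1050
  C_22 = (1.00)(0.90) − (-0.30)(-0.30) = 0.8100
  C_23 = −[(1.00)(-0.20) − (-0.05)(-0.30)] = 0.2150
  C_31 = (-0.05)(-0.25) − (-0.30)(0.55) = 0.1775
  C_32 = −[(1.00)(-0.25) − (-0.30)(-0.30)] = 0.3400
  C_33 = (1.00)(0.55) − (-0.05)(-0.30) = 0.5350
det(I−A) = Σ_j (I−A)_1j·C_1j = (1.00)(0.4450) + (-0.05)(0.3450) + (-0.30)(0.2250) = 0.36025
adj(I−A) = Cᵀ =
  [ 0.4450   0.1050   0.1775]
  [ 0.3450   0.8100   0.3400]
  [ 0.2250   0.2150   0.5350]
(I − A)⁻¹ = adj(I−A) / det(I−A) ≈
  [   1.2353     0.2915     0.4927]
  [   0.9577     2.2484     0.9438]
  [   0.6246     0.5968     1.4851]
x = (I − A)⁻¹ d = adj(I−A)·d / det(I−A), with det(I−A) = 0.36025:
  x_1 = (0.4450·200 + 0.1050·480 + 0.1775·200) / 0.36025 = 174.90 / 0.36025 ≈ 485.496
  x_2 = (0.3450·200 + 0.8100·480 + 0.3400·200) / 0.36025 = 525.80 / 0.36025 ≈ 1459.542
  x_3 = (0.2250·200 + 0.2150·480 + 0.5350·200) / 0.36025 = 255.20 / 0.36025 ≈ 708.397

x_1 = 485.496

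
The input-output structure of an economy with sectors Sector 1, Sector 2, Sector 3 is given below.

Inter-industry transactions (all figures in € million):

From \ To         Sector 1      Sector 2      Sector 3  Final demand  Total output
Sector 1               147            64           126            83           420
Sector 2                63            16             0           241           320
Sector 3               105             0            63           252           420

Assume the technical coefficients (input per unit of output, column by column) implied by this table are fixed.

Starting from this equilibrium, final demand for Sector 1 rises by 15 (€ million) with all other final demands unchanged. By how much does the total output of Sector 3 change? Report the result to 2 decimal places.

Δx_3 = 8.32

Technical coefficients a_ij = z_ij / X_j:
  a_11 = 147/420 = 0.35, a_21 = 63/420 = 0.15, a_31 = 105/420 = 0.25
  a_12 = 64/320 = 0.20, a_22 = 16/320 = 0.05, a_32 = 0/320 = 0.00
  a_13 = 126/420 = 0.30, a_23 = 0/420 = 0.00, a_33 = 63/420 = 0.15
I − A =
  [   0.65    -0.20    -0.30]
  [  -0.15     0.95     0.00]
  [  -0.25     0.00     0.85]
Cofactors of I−A, C_ij = (−1)^(i+j)·(minor ij) (rows/columns in the sector order above):
  C_11 = (0.95)(0.85) − (0.00)(0.00) = 0.8075
  C_12 = −[(-0.15)(0.85) − (0.00)(-0.25)] = 0.1275
  C_13 = (-0.15)(0.00) − (0.95)(-0.25) = 0.2375
  C_21 = −[(-0.20)(0.85) − (-0.30)(0.00)] = 0.1700
  C_22 = (0.65)(0.85) − (-0.30)(-0.25) = 0.4775
  C_23 = −[(0.65)(0.00) − (-0.20)(-0.25)] = 0.0500
  C_31 = (-0.20)(0.00) − (-0.30)(0.95) = 0.2850
  C_32 = −[(0.65)(0.00) − (-0.30)(-0.15)] = 0.0450
  C_33 = (0.65)(0.95) − (-0.20)(-0.15) = 0.5875
det(I−A) = Σ_j (I−A)_1j·C_1j = (0.65)(0.8075) + (-0.20)(0.1275) + (-0.30)(0.2375) = 0.428125
adj(I−A) = Cᵀ =
  [ 0.8075   0.1700   0.2850]
  [ 0.1275   0.4775   0.0450]
  [ 0.2375   0.0500   0.5875]
(I − A)⁻¹ = adj(I−A) / det(I−A) ≈
  [   1.8861     0.3971     0.6657]
  [   0.2978     1.1153     0.1051]
  [   0.5547     0.1168     1.3723]
Δx = (I − A)⁻¹ Δd with Δd having +15 in the Sector 1 component and 0 elsewhere.
So Δx_3 = L_31 · (+15), where L_31 = adj(I−A)_31 / det(I−A) = 0.2375 / 0.428125.
Δx_3 = 0.2375 × (+15) / 0.428125 = 3.5625 / 0.428125 ≈ 8.32.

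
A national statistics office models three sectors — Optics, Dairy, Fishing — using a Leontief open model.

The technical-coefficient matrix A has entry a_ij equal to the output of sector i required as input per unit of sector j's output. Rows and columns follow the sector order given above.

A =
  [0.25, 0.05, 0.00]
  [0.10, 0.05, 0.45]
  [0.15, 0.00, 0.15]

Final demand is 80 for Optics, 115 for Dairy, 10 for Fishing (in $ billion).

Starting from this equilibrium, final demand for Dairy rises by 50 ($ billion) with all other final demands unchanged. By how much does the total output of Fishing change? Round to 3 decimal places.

I − A =
  [   0.75    -0.05     0.00]
  [  -0.10     0.95    -0.45]
  [  -0.15     0.00     0.85]
Cofactors of I−A, C_ij = (−1)^(i+j)·(minor ij) (rows/columns in the sector order above):
  C_11 = (0.95)(0.85) − (-0.45)(0.00) = 0.8075
  C_12 = −[(-0.10)(0.85) − (-0.45)(-0.15)] = 0.1525
  C_13 = (-0.10)(0.00) − (0.95)(-0.15) = 0.1425
  C_21 = −[(-0.05)(0.85) − (0.00)(0.00)] = 0.0425
  C_22 = (0.75)(0.85) − (0.00)(-0.15) = 0.6375
  C_23 = −[(0.75)(0.00) − (-0.05)(-0.15)] = 0.0075
  C_31 = (-0.05)(-0.45) − (0.00)(0.95) = 0.0225
  C_32 = −[(0.75)(-0.45) − (0.00)(-0.10)] = 0.3375
  C_33 = (0.75)(0.95) − (-0.05)(-0.10) = 0.7075
det(I−A) = Σ_j (I−A)_1j·C_1j = (0.75)(0.8075) + (-0.05)(0.1525) + (0.00)(0.1425) = 0.5980
adj(I−A) = Cᵀ =
  [ 0.8075   0.0425   0.0225]
  [ 0.1525   0.6375   0.3375]
  [ 0.1425   0.0075   0.7075]
(I − A)⁻¹ = adj(I−A) / det(I−A) ≈
  [   1.3503     0.0711     0.0376]
  [   0.2550     1.0661     0.5644]
  [   0.2383     0.0125     1.1831]
Δx = (I − A)⁻¹ Δd with Δd having +50 in the Dairy component and 0 elsewhere.
So Δx_F = L_FD · (+50), where L_FD = adj(I−A)_FD / det(I−A) = 0.0075 / 0.5980.
Δx_F = 0.0075 × (+50) / 0.5980 = 0.375 / 0.5980 ≈ 0.627.

Δx_F = 0.627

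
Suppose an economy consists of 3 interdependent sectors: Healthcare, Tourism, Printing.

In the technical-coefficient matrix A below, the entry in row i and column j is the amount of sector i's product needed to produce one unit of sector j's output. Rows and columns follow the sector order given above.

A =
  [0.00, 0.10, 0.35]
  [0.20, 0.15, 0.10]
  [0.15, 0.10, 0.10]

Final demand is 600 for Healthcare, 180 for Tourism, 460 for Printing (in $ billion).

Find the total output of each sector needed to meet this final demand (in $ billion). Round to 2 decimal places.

x_H = 902.14, x_T = 508.50, x_P = 717.97

I − A =
  [   1.00    -0.10    -0.35]
  [  -0.20     0.85    -0.10]
  [  -0.15    -0.10     0.90]
Cofactors of I−A, C_ij = (−1)^(i+j)·(minor ij) (rows/columns in the sector order above):
  C_11 = (0.85)(0.90) − (-0.10)(-0.10) = 0.7550
  C_12 = −[(-0.20)(0.90) − (-0.10)(-0.15)] = 0.1950
  C_13 = (-0.20)(-0.10) − (0.85)(-0.15) = 0.1475
  C_21 = −[(-0.10)(0.90) − (-0.35)(-0.10)] = 0.1250
  C_22 = (1.00)(0.90) − (-0.35)(-0.15) = 0.8475
  C_23 = −[(1.00)(-0.10) − (-0.10)(-0.15)] = 0.1150
  C_31 = (-0.10)(-0.10) − (-0.35)(0.85) = 0.3075
  C_32 = −[(1.00)(-0.10) − (-0.35)(-0.20)] = 0.1700
  C_33 = (1.00)(0.85) − (-0.10)(-0.20) = 0.8300
det(I−A) = Σ_j (I−A)_1j·C_1j = (1.00)(0.7550) + (-0.10)(0.1950) + (-0.35)(0.1475) = 0.683875
adj(I−A) = Cᵀ =
  [ 0.7550   0.1250   0.3075]
  [ 0.1950   0.8475   0.1700]
  [ 0.1475   0.1150   0.8300]
(I − A)⁻¹ = adj(I−A) / det(I−A) ≈
  [   1.1040     0.1828     0.4496]
  [   0.2851     1.2393     0.2486]
  [   0.2157     0.1682     1.2137]
x = (I − A)⁻¹ d = adj(I−A)·d / det(I−A), with det(I−A) = 0.683875:
  x_H = (0.7550·600 + 0.1250·180 + 0.3075·460) / 0.683875 = 616.95 / 0.683875 ≈ 902.14
  x_T = (0.1950·600 + 0.8475·180 + 0.1700·460) / 0.683875 = 347.75 / 0.683875 ≈ 508.50
  x_P = (0.1475·600 + 0.1150·180 + 0.8300·460) / 0.683875 = 491.00 / 0.683875 ≈ 717.97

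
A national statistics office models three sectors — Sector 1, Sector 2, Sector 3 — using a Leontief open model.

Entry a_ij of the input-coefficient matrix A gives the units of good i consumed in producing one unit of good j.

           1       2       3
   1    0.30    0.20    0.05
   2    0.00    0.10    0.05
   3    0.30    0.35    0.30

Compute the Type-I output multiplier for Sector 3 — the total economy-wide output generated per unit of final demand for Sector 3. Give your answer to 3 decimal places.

I − A =
  [   0.70    -0.20    -0.05]
  [   0.00     0.90    -0.05]
  [  -0.30    -0.35     0.70]
Cofactors of I−A, C_ij = (−1)^(i+j)·(minor ij) (rows/columns in the sector order above):
  C_11 = (0.90)(0.70) − (-0.05)(-0.35) = 0.6125
  C_12 = −[(0.00)(0.70) − (-0.05)(-0.30)] = 0.0150
  C_13 = (0.00)(-0.35) − (0.90)(-0.30) = 0.2700
  C_21 = −[(-0.20)(0.70) − (-0.05)(-0.35)] = 0.1575
  C_22 = (0.70)(0.70) − (-0.05)(-0.30) = 0.4750
  C_23 = −[(0.70)(-0.35) − (-0.20)(-0.30)] = 0.3050
  C_31 = (-0.20)(-0.05) − (-0.05)(0.90) = 0.0550
  C_32 = −[(0.70)(-0.05) − (-0.05)(0.00)] = 0.0350
  C_33 = (0.70)(0.90) − (-0.20)(0.00) = 0.6300
det(I−A) = Σ_j (I−A)_1j·C_1j = (0.70)(0.6125) + (-0.20)(0.0150) + (-0.05)(0.2700) = 0.41225
adj(I−A) = Cᵀ =
  [ 0.6125   0.1575   0.0550]
  [ 0.0150   0.4750   0.0350]
  [ 0.2700   0.3050   0.6300]
(I − A)⁻¹ = adj(I−A) / det(I−A) ≈
  [   1.4857     0.3820     0.1334]
  [   0.0364     1.1522     0.0849]
  [   0.6549     0.7398     1.5282]
The output multiplier for sector j is the column-j sum of the Leontief inverse (I − A)⁻¹ = adj(I−A) / det(I−A).
Column 3 of adj(I−A): (0.0550, 0.0350, 0.6300); det(I−A) = 0.41225.
m_3 = (0.0550 + 0.0350 + 0.6300) / 0.41225 = 0.72 / 0.41225 ≈ 1.747.

m_3 = 1.747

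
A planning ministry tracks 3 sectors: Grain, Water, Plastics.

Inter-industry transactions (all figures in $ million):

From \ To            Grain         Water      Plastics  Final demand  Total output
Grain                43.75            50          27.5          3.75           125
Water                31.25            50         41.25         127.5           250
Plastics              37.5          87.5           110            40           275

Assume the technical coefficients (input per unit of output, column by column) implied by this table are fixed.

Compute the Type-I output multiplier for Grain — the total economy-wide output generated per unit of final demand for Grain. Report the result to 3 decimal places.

Technical coefficients a_ij = z_ij / X_j:
  a_GG = 43.75/125 = 0.35, a_WG = 31.25/125 = 0.25, a_PG = 37.5/125 = 0.30
  a_GW = 50/250 = 0.20, a_WW = 50/250 = 0.20, a_PW = 87.5/250 = 0.35
  a_GP = 27.5/275 = 0.10, a_WP = 41.25/275 = 0.15, a_PP = 110/275 = 0.40
I − A =
  [   0.65    -0.20    -0.10]
  [  -0.25     0.80    -0.15]
  [  -0.30    -0.35     0.60]
Cofactors of I−A, C_ij = (−1)^(i+j)·(minor ij) (rows/columns in the sector order above):
  C_11 = (0.80)(0.60) − (-0.15)(-0.35) = 0.4275
  C_12 = −[(-0.25)(0.60) − (-0.15)(-0.30)] = 0.1950
  C_13 = (-0.25)(-0.35) − (0.80)(-0.30) = 0.3275
  C_21 = −[(-0.20)(0.60) − (-0.10)(-0.35)] = 0.1550
  C_22 = (0.65)(0.60) − (-0.10)(-0.30) = 0.3600
  C_23 = −[(0.65)(-0.35) − (-0.20)(-0.30)] = 0.2875
  C_31 = (-0.20)(-0.15) − (-0.10)(0.80) = 0.1100
  C_32 = −[(0.65)(-0.15) − (-0.10)(-0.25)] = 0.1225
  C_33 = (0.65)(0.80) − (-0.20)(-0.25) = 0.4700
det(I−A) = Σ_j (I−A)_1j·C_1j = (0.65)(0.4275) + (-0.20)(0.1950) + (-0.10)(0.3275) = 0.206125
adj(I−A) = Cᵀ =
  [ 0.4275   0.1550   0.1100]
  [ 0.1950   0.3600   0.1225]
  [ 0.3275   0.2875   0.4700]
(I − A)⁻¹ = adj(I−A) / det(I−A) ≈
  [   2.0740     0.7520     0.5337]
  [   0.9460     1.7465     0.5943]
  [   1.5888     1.3948     2.2802]
The output multiplier for sector j is the column-j sum of the Leontief inverse (I − A)⁻¹ = adj(I−A) / det(I−A).
Column G of adj(I−A): (0.4275, 0.1950, 0.3275); det(I−A) = 0.206125.
m_G = (0.4275 + 0.1950 + 0.3275) / 0.206125 = 0.95 / 0.206125 ≈ 4.609.

m_G = 4.609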